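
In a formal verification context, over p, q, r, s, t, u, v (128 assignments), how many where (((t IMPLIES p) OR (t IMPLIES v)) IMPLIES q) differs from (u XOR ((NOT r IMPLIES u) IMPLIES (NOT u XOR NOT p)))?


F1 = (((t IMPLIES p) OR (t IMPLIES v)) IMPLIES q)
F2 = (u XOR ((NOT r IMPLIES u) IMPLIES (NOT u XOR NOT p)))
Evaluate both on each of 128 rows (bits = p,q,r,s,t,u,v):
  row 0 [0000000]: F1=0 F2=1 (differ) -> 1
  row 1 [0000001]: F1=0 F2=1 (differ) -> 1
  row 2 [0000010]: F1=0 F2=0 -> 0
  row 3 [0000011]: F1=0 F2=0 -> 0
  row 4 [0000100]: F1=1 F2=1 -> 0
  (every remaining row is evaluated the same way; all 128 results are listed next)
Full result column, 8 rows per line (p,q,r,s fixed per line; t,u,v runs 000..111 left to right):
  rows 0-7 [p,q,r,s=0000]: 11000110  (ones: 4)
  rows 8-15 [p,q,r,s=0001]: 11000110  (ones: 4)
  rows 16-23 [p,q,r,s=0010]: 00001010  (ones: 2)
  rows 24-31 [p,q,r,s=0011]: 00001010  (ones: 2)
  rows 32-39 [p,q,r,s=0100]: 00110011  (ones: 4)
  rows 40-47 [p,q,r,s=0101]: 00110011  (ones: 4)
  rows 48-55 [p,q,r,s=0110]: 11111111  (ones: 8)
  rows 56-63 [p,q,r,s=0111]: 11111111  (ones: 8)
  rows 64-71 [p,q,r,s=1000]: 11111111  (ones: 8)
  rows 72-79 [p,q,r,s=1001]: 11111111  (ones: 8)
  rows 80-87 [p,q,r,s=1010]: 11111111  (ones: 8)
  rows 88-95 [p,q,r,s=1011]: 11111111  (ones: 8)
  rows 96-103 [p,q,r,s=1100]: 00000000  (ones: 0)
  rows 104-111 [p,q,r,s=1101]: 00000000  (ones: 0)
  rows 112-119 [p,q,r,s=1110]: 00000000  (ones: 0)
  rows 120-127 [p,q,r,s=1111]: 00000000  (ones: 0)
Disagreements = 4+4+2+2+4+4+8+8+8+8+8+8+0+0+0+0 = 68

68


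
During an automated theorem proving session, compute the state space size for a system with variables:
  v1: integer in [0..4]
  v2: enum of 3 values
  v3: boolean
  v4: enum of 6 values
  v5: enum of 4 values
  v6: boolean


State space = product of domain sizes of all variables.
Domain sizes:
  v1 (integer in [0..4]): 5
  v2 (enum of 3 values): 3
  v3 (boolean): 2
  v4 (enum of 6 values): 6
  v5 (enum of 4 values): 4
  v6 (boolean): 2
Product = 5 * 3 * 2 * 6 * 4 * 2 = 1440

1440


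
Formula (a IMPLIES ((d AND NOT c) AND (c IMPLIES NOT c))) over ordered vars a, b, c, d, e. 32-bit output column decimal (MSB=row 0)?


Formula: (a IMPLIES ((d AND NOT c) AND (c IMPLIES NOT c))) over a, b, c, d, e (32 rows)
Evaluate each row (bits = a,b,c,d,e, MSB first):
  row 0 [00000]: (0 IMPLIES ((0 AND NOT 0) AND (0 IMPLIES NOT 0))) -> 1
  row 1 [00001]: (0 IMPLIES ((0 AND NOT 0) AND (0 IMPLIES NOT 0))) -> 1
  row 2 [00010]: (0 IMPLIES ((1 AND NOT 0) AND (0 IMPLIES NOT 0))) -> 1
  row 3 [00011]: (0 IMPLIES ((1 AND NOT 0) AND (0 IMPLIES NOT 0))) -> 1
  row 4 [00100]: (0 IMPLIES ((0 AND NOT 1) AND (1 IMPLIES NOT 1))) -> 1
  row 5 [00101]: (0 IMPLIES ((0 AND NOT 1) AND (1 IMPLIES NOT 1))) -> 1
  row 6 [00110]: (0 IMPLIES ((1 AND NOT 1) AND (1 IMPLIES NOT 1))) -> 1
  row 7 [00111]: (0 IMPLIES ((1 AND NOT 1) AND (1 IMPLIES NOT 1))) -> 1
  row 8 [01000]: (0 IMPLIES ((0 AND NOT 0) AND (0 IMPLIES NOT 0))) -> 1
  row 9 [01001]: (0 IMPLIES ((0 AND NOT 0) AND (0 IMPLIES NOT 0))) -> 1
  row 10 [01010]: (0 IMPLIES ((1 AND NOT 0) AND (0 IMPLIES NOT 0))) -> 1
  row 11 [01011]: (0 IMPLIES ((1 AND NOT 0) AND (0 IMPLIES NOT 0))) -> 1
  row 12 [01100]: (0 IMPLIES ((0 AND NOT 1) AND (1 IMPLIES NOT 1))) -> 1
  row 13 [01101]: (0 IMPLIES ((0 AND NOT 1) AND (1 IMPLIES NOT 1))) -> 1
  row 14 [01110]: (0 IMPLIES ((1 AND NOT 1) AND (1 IMPLIES NOT 1))) -> 1
  row 15 [01111]: (0 IMPLIES ((1 AND NOT 1) AND (1 IMPLIES NOT 1))) -> 1
  row 16 [10000]: (1 IMPLIES ((0 AND NOT 0) AND (0 IMPLIES NOT 0))) -> 0
  row 17 [10001]: (1 IMPLIES ((0 AND NOT 0) AND (0 IMPLIES NOT 0))) -> 0
  row 18 [10010]: (1 IMPLIES ((1 AND NOT 0) AND (0 IMPLIES NOT 0))) -> 1
  row 19 [10011]: (1 IMPLIES ((1 AND NOT 0) AND (0 IMPLIES NOT 0))) -> 1
  row 20 [10100]: (1 IMPLIES ((0 AND NOT 1) AND (1 IMPLIES NOT 1))) -> 0
  row 21 [10101]: (1 IMPLIES ((0 AND NOT 1) AND (1 IMPLIES NOT 1))) -> 0
  row 22 [10110]: (1 IMPLIES ((1 AND NOT 1) AND (1 IMPLIES NOT 1))) -> 0
  row 23 [10111]: (1 IMPLIES ((1 AND NOT 1) AND (1 IMPLIES NOT 1))) -> 0
  row 24 [11000]: (1 IMPLIES ((0 AND NOT 0) AND (0 IMPLIES NOT 0))) -> 0
  row 25 [11001]: (1 IMPLIES ((0 AND NOT 0) AND (0 IMPLIES NOT 0))) -> 0
  row 26 [11010]: (1 IMPLIES ((1 AND NOT 0) AND (0 IMPLIES NOT 0))) -> 1
  row 27 [11011]: (1 IMPLIES ((1 AND NOT 0) AND (0 IMPLIES NOT 0))) -> 1
  row 28 [11100]: (1 IMPLIES ((0 AND NOT 1) AND (1 IMPLIES NOT 1))) -> 0
  row 29 [11101]: (1 IMPLIES ((0 AND NOT 1) AND (1 IMPLIES NOT 1))) -> 0
  row 30 [11110]: (1 IMPLIES ((1 AND NOT 1) AND (1 IMPLIES NOT 1))) -> 0
  row 31 [11111]: (1 IMPLIES ((1 AND NOT 1) AND (1 IMPLIES NOT 1))) -> 0
Full result column, 4 rows per line (a,b,c fixed per line; d,e runs 00..11 left to right):
  rows 0-3 [a,b,c=000]: 1111  = hex F
  rows 4-7 [a,b,c=001]: 1111  = hex F
  rows 8-11 [a,b,c=010]: 1111  = hex F
  rows 12-15 [a,b,c=011]: 1111  = hex F
  rows 16-19 [a,b,c=100]: 0011  = hex 3
  rows 20-23 [a,b,c=101]: 0000  = hex 0
  rows 24-27 [a,b,c=110]: 0011  = hex 3
  rows 28-31 [a,b,c=111]: 0000  = hex 0
Output column (row 0 .. row 31) = 11111111111111110011000000110000
Output column grouped in 4s = 1111 1111 1111 1111 0011 0000 0011 0000 = 0xFFFF3030
Convert to decimal digit by digit (value = value*16 + digit):
  F -> 15
  15*16 + 15 (F) = 255
  255*16 + 15 (F) = 4095
  4095*16 + 15 (F) = 65535
  65535*16 + 3 = 1048563
  1048563*16 + 0 = 16777008
  16777008*16 + 3 = 268432131
  268432131*16 + 0 = 4294914096
Decimal = 4294914096

4294914096


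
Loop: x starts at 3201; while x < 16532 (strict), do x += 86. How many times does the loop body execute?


Step 1: x goes from 3201 toward 16532 by 86; the body runs while x<16532, so iterations = ceil((bound-start)/step)
Step 2: Distance=13331
Step 3: ceil(13331/86)=156

156


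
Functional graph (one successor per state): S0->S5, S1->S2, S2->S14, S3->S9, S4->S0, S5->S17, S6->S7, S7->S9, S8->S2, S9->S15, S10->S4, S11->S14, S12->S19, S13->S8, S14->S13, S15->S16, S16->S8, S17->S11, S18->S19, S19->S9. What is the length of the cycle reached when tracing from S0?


Trace from S0 until a state repeats:
  S0 -> S5 -> S17 -> S11 -> S14 -> S13 -> S8 -> S2 -> S14
S14 first seen at step 4, revisited at step 8.
Cycle length = 8 - 4 = 4

4


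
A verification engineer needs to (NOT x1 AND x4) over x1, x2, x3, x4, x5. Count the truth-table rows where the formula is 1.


Formula: (NOT x1 AND x4) over 5 vars (32 rows)
Evaluate each row (x1, x2, x3, x4, x5 as bits, MSB first):
  row 0 [00000]: (NOT 0 AND 0) -> 0
  row 1 [00001]: (NOT 0 AND 0) -> 0
  row 2 [00010]: (NOT 0 AND 1) -> 1
  row 3 [00011]: (NOT 0 AND 1) -> 1
  row 4 [00100]: (NOT 0 AND 0) -> 0
  row 5 [00101]: (NOT 0 AND 0) -> 0
  row 6 [00110]: (NOT 0 AND 1) -> 1
  row 7 [00111]: (NOT 0 AND 1) -> 1
  row 8 [01000]: (NOT 0 AND 0) -> 0
  row 9 [01001]: (NOT 0 AND 0) -> 0
  row 10 [01010]: (NOT 0 AND 1) -> 1
  row 11 [01011]: (NOT 0 AND 1) -> 1
  row 12 [01100]: (NOT 0 AND 0) -> 0
  row 13 [01101]: (NOT 0 AND 0) -> 0
  row 14 [01110]: (NOT 0 AND 1) -> 1
  row 15 [01111]: (NOT 0 AND 1) -> 1
  row 16 [10000]: (NOT 1 AND 0) -> 0
  row 17 [10001]: (NOT 1 AND 0) -> 0
  row 18 [10010]: (NOT 1 AND 1) -> 0
  row 19 [10011]: (NOT 1 AND 1) -> 0
  row 20 [10100]: (NOT 1 AND 0) -> 0
  row 21 [10101]: (NOT 1 AND 0) -> 0
  row 22 [10110]: (NOT 1 AND 1) -> 0
  row 23 [10111]: (NOT 1 AND 1) -> 0
  row 24 [11000]: (NOT 1 AND 0) -> 0
  row 25 [11001]: (NOT 1 AND 0) -> 0
  row 26 [11010]: (NOT 1 AND 1) -> 0
  row 27 [11011]: (NOT 1 AND 1) -> 0
  row 28 [11100]: (NOT 1 AND 0) -> 0
  row 29 [11101]: (NOT 1 AND 0) -> 0
  row 30 [11110]: (NOT 1 AND 1) -> 0
  row 31 [11111]: (NOT 1 AND 1) -> 0
Full result column, 8 rows per line (x1,x2 fixed per line; x3,x4,x5 runs 000..111 left to right):
  rows 0-7 [x1,x2=00]: 00110011  (ones: 4)
  rows 8-15 [x1,x2=01]: 00110011  (ones: 4)
  rows 16-23 [x1,x2=10]: 00000000  (ones: 0)
  rows 24-31 [x1,x2=11]: 00000000  (ones: 0)
Count of 1-rows = 4+4+0+0 = 8

8


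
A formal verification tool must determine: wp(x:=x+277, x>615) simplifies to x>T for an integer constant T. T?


Formula: wp(x:=E, P) = P[E/x] (substitute E for x in postcondition)
Step 1: Postcondition: x>615
Step 2: Substitute x+277 for x: x+277>615
Step 3: Solve for x: x > 615-277 = 338

338


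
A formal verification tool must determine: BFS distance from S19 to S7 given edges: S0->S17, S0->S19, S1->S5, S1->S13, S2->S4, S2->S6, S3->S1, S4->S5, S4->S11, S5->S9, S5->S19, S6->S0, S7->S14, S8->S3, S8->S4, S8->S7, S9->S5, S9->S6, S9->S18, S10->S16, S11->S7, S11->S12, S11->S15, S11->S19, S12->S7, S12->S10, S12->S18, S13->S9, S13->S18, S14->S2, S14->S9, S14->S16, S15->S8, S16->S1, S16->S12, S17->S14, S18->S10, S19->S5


BFS layer-by-layer from S19:
  dist 0: {S19}
  dist 1: {S5}
  dist 2: {S9}
  dist 3: {S6, S18}
  dist 4: {S0, S10}
  dist 5: {S16, S17}
  dist 6: {S1, S12, S14}
  dist 7: {S2, S7, S13}
  -> S7 reached at distance 7
Shortest path length = 7

7


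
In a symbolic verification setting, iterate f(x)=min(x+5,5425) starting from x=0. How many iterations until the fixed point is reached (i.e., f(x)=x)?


Step 1: x=0, cap=5425, increment=5
Step 2: x grows by 5 each step until capped at 5425; fixed point is x=5425
Step 3: iterations = ceil(5425/5) = 1085

1085


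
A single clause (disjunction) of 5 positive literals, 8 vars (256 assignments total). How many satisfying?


Step 1: Total=2^8=256
Step 2: Unsat when all 5 false: 2^3=8
Step 3: Sat=256-8=248

248


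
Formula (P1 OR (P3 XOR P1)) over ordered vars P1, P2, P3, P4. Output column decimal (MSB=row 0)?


Formula: (P1 OR (P3 XOR P1)) over P1, P2, P3, P4 (16 rows)
Evaluate each row (bits = P1,P2,P3,P4, MSB first):
  row 0 [0000]: (0 OR (0 XOR 0)) -> 0
  row 1 [0001]: (0 OR (0 XOR 0)) -> 0
  row 2 [0010]: (0 OR (1 XOR 0)) -> 1
  row 3 [0011]: (0 OR (1 XOR 0)) -> 1
  row 4 [0100]: (0 OR (0 XOR 0)) -> 0
  row 5 [0101]: (0 OR (0 XOR 0)) -> 0
  row 6 [0110]: (0 OR (1 XOR 0)) -> 1
  row 7 [0111]: (0 OR (1 XOR 0)) -> 1
  row 8 [1000]: (1 OR (0 XOR 1)) -> 1
  row 9 [1001]: (1 OR (0 XOR 1)) -> 1
  row 10 [1010]: (1 OR (1 XOR 1)) -> 1
  row 11 [1011]: (1 OR (1 XOR 1)) -> 1
  row 12 [1100]: (1 OR (0 XOR 1)) -> 1
  row 13 [1101]: (1 OR (0 XOR 1)) -> 1
  row 14 [1110]: (1 OR (1 XOR 1)) -> 1
  row 15 [1111]: (1 OR (1 XOR 1)) -> 1
Full result column, 4 rows per line (P1,P2 fixed per line; P3,P4 runs 00..11 left to right):
  rows 0-3 [P1,P2=00]: 0011  = hex 3
  rows 4-7 [P1,P2=01]: 0011  = hex 3
  rows 8-11 [P1,P2=10]: 1111  = hex F
  rows 12-15 [P1,P2=11]: 1111  = hex F
Output column (row 0 .. row 15) = 0011001111111111
Output column grouped in 4s = 0011 0011 1111 1111 = 0x33FF
Convert to decimal digit by digit (value = value*16 + digit):
  3 -> 3
  3*16 + 3 = 51
  51*16 + 15 (F) = 831
  831*16 + 15 (F) = 13311
Decimal = 13311

13311


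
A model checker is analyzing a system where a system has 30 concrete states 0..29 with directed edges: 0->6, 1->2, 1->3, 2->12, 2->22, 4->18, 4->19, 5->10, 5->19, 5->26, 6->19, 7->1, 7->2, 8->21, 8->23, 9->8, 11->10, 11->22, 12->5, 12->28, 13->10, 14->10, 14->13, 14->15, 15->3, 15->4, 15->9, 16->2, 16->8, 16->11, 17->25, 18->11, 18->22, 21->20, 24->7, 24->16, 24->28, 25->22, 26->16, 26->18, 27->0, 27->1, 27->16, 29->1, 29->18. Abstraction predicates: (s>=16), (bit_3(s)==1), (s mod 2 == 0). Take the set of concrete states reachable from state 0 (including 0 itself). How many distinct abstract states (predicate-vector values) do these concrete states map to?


BFS from 0:
Concrete reachable: {0, 6, 19}
Abstract via predicates (s>=16), (bit_3(s)==1), (s mod 2 == 0):
  (0,0,1) <- {0, 6}
  (1,0,0) <- {19}
Distinct abstract states = 2

2


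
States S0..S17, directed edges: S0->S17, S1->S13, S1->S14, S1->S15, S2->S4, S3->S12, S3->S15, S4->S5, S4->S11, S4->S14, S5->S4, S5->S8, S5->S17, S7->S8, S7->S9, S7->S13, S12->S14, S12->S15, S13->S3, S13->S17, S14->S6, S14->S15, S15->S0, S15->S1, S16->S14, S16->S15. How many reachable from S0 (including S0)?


BFS from S0:
  layer 0: {S0}
  layer 1: {S17}
Reachable set: {S0, S17}
Count = 2

2


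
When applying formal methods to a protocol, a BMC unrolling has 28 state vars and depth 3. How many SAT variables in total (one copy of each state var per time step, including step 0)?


BMC unrolls to depth k, creating one copy of each state var for steps 0..k.
Step count = 3 + 1 = 4 (steps 0 through 3)
Vars per step = 28
Total = 28 * 4 = 112

112


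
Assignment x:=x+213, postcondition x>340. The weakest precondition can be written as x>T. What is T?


Formula: wp(x:=E, P) = P[E/x] (substitute E for x in postcondition)
Step 1: Postcondition: x>340
Step 2: Substitute x+213 for x: x+213>340
Step 3: Solve for x: x > 340-213 = 127

127


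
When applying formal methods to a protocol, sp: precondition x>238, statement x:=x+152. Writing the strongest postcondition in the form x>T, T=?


Formula: sp(P, x:=E) = exists old_x. (x = E[old_x/x]) AND P[old_x/x] (old_x is the value of x before the assignment; eliminate old_x by solving x = E[old_x/x] for old_x)
Step 1: Precondition P: x>238, i.e. old_x > 238
Step 2: Assignment gives x = old_x + 152, so old_x = x - 152
Step 3: Substitute into P: x - 152 > 238
Step 4: Simplify: x > 238+152 = 390

390


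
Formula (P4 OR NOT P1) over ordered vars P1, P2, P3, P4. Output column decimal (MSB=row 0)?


Formula: (P4 OR NOT P1) over P1, P2, P3, P4 (16 rows)
Evaluate each row (bits = P1,P2,P3,P4, MSB first):
  row 0 [0000]: (0 OR NOT 0) -> 1
  row 1 [0001]: (1 OR NOT 0) -> 1
  row 2 [0010]: (0 OR NOT 0) -> 1
  row 3 [0011]: (1 OR NOT 0) -> 1
  row 4 [0100]: (0 OR NOT 0) -> 1
  row 5 [0101]: (1 OR NOT 0) -> 1
  row 6 [0110]: (0 OR NOT 0) -> 1
  row 7 [0111]: (1 OR NOT 0) -> 1
  row 8 [1000]: (0 OR NOT 1) -> 0
  row 9 [1001]: (1 OR NOT 1) -> 1
  row 10 [1010]: (0 OR NOT 1) -> 0
  row 11 [1011]: (1 OR NOT 1) -> 1
  row 12 [1100]: (0 OR NOT 1) -> 0
  row 13 [1101]: (1 OR NOT 1) -> 1
  row 14 [1110]: (0 OR NOT 1) -> 0
  row 15 [1111]: (1 OR NOT 1) -> 1
Full result column, 4 rows per line (P1,P2 fixed per line; P3,P4 runs 00..11 left to right):
  rows 0-3 [P1,P2=00]: 1111  = hex F
  rows 4-7 [P1,P2=01]: 1111  = hex F
  rows 8-11 [P1,P2=10]: 0101  = hex 5
  rows 12-15 [P1,P2=11]: 0101  = hex 5
Output column (row 0 .. row 15) = 1111111101010101
Output column grouped in 4s = 1111 1111 0101 0101 = 0xFF55
Convert to decimal digit by digit (value = value*16 + digit):
  F -> 15
  15*16 + 15 (F) = 255
  255*16 + 5 = 4085
  4085*16 + 5 = 65365
Decimal = 65365

65365


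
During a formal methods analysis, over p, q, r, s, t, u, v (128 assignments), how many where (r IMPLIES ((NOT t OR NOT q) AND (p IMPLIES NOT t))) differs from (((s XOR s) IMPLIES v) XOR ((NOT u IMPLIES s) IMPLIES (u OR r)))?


F1 = (r IMPLIES ((NOT t OR NOT q) AND (p IMPLIES NOT t)))
F2 = (((s XOR s) IMPLIES v) XOR ((NOT u IMPLIES s) IMPLIES (u OR r)))
Evaluate both on each of 128 rows (bits = p,q,r,s,t,u,v):
  row 0 [0000000]: F1=1 F2=0 (differ) -> 1
  row 1 [0000001]: F1=1 F2=0 (differ) -> 1
  row 2 [0000010]: F1=1 F2=0 (differ) -> 1
  row 3 [0000011]: F1=1 F2=0 (differ) -> 1
  row 4 [0000100]: F1=1 F2=0 (differ) -> 1
  (every remaining row is evaluated the same way; all 128 results are listed next)
Full result column, 8 rows per line (p,q,r,s fixed per line; t,u,v runs 000..111 left to right):
  rows 0-7 [p,q,r,s=0000]: 11111111  (ones: 8)
  rows 8-15 [p,q,r,s=0001]: 00110011  (ones: 4)
  rows 16-23 [p,q,r,s=0010]: 11111111  (ones: 8)
  rows 24-31 [p,q,r,s=0011]: 11111111  (ones: 8)
  rows 32-39 [p,q,r,s=0100]: 11111111  (ones: 8)
  rows 40-47 [p,q,r,s=0101]: 00110011  (ones: 4)
  rows 48-55 [p,q,r,s=0110]: 11110000  (ones: 4)
  rows 56-63 [p,q,r,s=0111]: 11110000  (ones: 4)
  rows 64-71 [p,q,r,s=1000]: 11111111  (ones: 8)
  rows 72-79 [p,q,r,s=1001]: 00110011  (ones: 4)
  rows 80-87 [p,q,r,s=1010]: 11110000  (ones: 4)
  rows 88-95 [p,q,r,s=1011]: 11110000  (ones: 4)
  rows 96-103 [p,q,r,s=1100]: 11111111  (ones: 8)
  rows 104-111 [p,q,r,s=1101]: 00110011  (ones: 4)
  rows 112-119 [p,q,r,s=1110]: 11110000  (ones: 4)
  rows 120-127 [p,q,r,s=1111]: 11110000  (ones: 4)
Disagreements = 8+4+8+8+8+4+4+4+8+4+4+4+8+4+4+4 = 88

88


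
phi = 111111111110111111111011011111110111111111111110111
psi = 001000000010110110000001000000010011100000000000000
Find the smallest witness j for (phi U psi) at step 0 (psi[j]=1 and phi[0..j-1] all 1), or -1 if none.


(phi U psi) at 0: need smallest j with psi[j]=1 and phi[i]=1 for all i in [0,j).
Scan from step 0:
  step 0: phi=1, psi=0 -> continue
  step 1: phi=1, psi=0 -> continue
  step 2: psi=1 and phi held for [0,2) -> witness found
Witness step = 2

2


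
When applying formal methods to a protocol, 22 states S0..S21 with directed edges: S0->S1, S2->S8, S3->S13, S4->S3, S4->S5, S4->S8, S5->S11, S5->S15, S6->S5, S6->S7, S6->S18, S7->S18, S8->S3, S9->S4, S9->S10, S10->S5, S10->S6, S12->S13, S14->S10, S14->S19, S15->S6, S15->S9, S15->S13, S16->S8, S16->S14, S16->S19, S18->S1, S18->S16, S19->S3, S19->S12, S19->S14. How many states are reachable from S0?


BFS from S0:
  layer 0: {S0}
  layer 1: {S1}
Reachable set: {S0, S1}
Count = 2

2


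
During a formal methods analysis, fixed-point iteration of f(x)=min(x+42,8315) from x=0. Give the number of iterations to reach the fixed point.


Step 1: x=0, cap=8315, increment=42
Step 2: x grows by 42 each step until capped at 8315; fixed point is x=8315
Step 3: iterations = ceil(8315/42) = 198

198


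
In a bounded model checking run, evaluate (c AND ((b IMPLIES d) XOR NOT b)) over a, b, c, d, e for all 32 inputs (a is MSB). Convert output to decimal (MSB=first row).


Formula: (c AND ((b IMPLIES d) XOR NOT b)) over a, b, c, d, e (32 rows)
Evaluate each row (bits = a,b,c,d,e, MSB first):
  row 0 [00000]: (0 AND ((0 IMPLIES 0) XOR NOT 0)) -> 0
  row 1 [00001]: (0 AND ((0 IMPLIES 0) XOR NOT 0)) -> 0
  row 2 [00010]: (0 AND ((0 IMPLIES 1) XOR NOT 0)) -> 0
  row 3 [00011]: (0 AND ((0 IMPLIES 1) XOR NOT 0)) -> 0
  row 4 [00100]: (1 AND ((0 IMPLIES 0) XOR NOT 0)) -> 0
  row 5 [00101]: (1 AND ((0 IMPLIES 0) XOR NOT 0)) -> 0
  row 6 [00110]: (1 AND ((0 IMPLIES 1) XOR NOT 0)) -> 0
  row 7 [00111]: (1 AND ((0 IMPLIES 1) XOR NOT 0)) -> 0
  row 8 [01000]: (0 AND ((1 IMPLIES 0) XOR NOT 1)) -> 0
  row 9 [01001]: (0 AND ((1 IMPLIES 0) XOR NOT 1)) -> 0
  row 10 [01010]: (0 AND ((1 IMPLIES 1) XOR NOT 1)) -> 0
  row 11 [01011]: (0 AND ((1 IMPLIES 1) XOR NOT 1)) -> 0
  row 12 [01100]: (1 AND ((1 IMPLIES 0) XOR NOT 1)) -> 0
  row 13 [01101]: (1 AND ((1 IMPLIES 0) XOR NOT 1)) -> 0
  row 14 [01110]: (1 AND ((1 IMPLIES 1) XOR NOT 1)) -> 1
  row 15 [01111]: (1 AND ((1 IMPLIES 1) XOR NOT 1)) -> 1
  row 16 [10000]: (0 AND ((0 IMPLIES 0) XOR NOT 0)) -> 0
  row 17 [10001]: (0 AND ((0 IMPLIES 0) XOR NOT 0)) -> 0
  row 18 [10010]: (0 AND ((0 IMPLIES 1) XOR NOT 0)) -> 0
  row 19 [10011]: (0 AND ((0 IMPLIES 1) XOR NOT 0)) -> 0
  row 20 [10100]: (1 AND ((0 IMPLIES 0) XOR NOT 0)) -> 0
  row 21 [10101]: (1 AND ((0 IMPLIES 0) XOR NOT 0)) -> 0
  row 22 [10110]: (1 AND ((0 IMPLIES 1) XOR NOT 0)) -> 0
  row 23 [10111]: (1 AND ((0 IMPLIES 1) XOR NOT 0)) -> 0
  row 24 [11000]: (0 AND ((1 IMPLIES 0) XOR NOT 1)) -> 0
  row 25 [11001]: (0 AND ((1 IMPLIES 0) XOR NOT 1)) -> 0
  row 26 [11010]: (0 AND ((1 IMPLIES 1) XOR NOT 1)) -> 0
  row 27 [11011]: (0 AND ((1 IMPLIES 1) XOR NOT 1)) -> 0
  row 28 [11100]: (1 AND ((1 IMPLIES 0) XOR NOT 1)) -> 0
  row 29 [11101]: (1 AND ((1 IMPLIES 0) XOR NOT 1)) -> 0
  row 30 [11110]: (1 AND ((1 IMPLIES 1) XOR NOT 1)) -> 1
  row 31 [11111]: (1 AND ((1 IMPLIES 1) XOR NOT 1)) -> 1
Full result column, 4 rows per line (a,b,c fixed per line; d,e runs 00..11 left to right):
  rows 0-3 [a,b,c=000]: 0000  = hex 0
  rows 4-7 [a,b,c=001]: 0000  = hex 0
  rows 8-11 [a,b,c=010]: 0000  = hex 0
  rows 12-15 [a,b,c=011]: 0011  = hex 3
  rows 16-19 [a,b,c=100]: 0000  = hex 0
  rows 20-23 [a,b,c=101]: 0000  = hex 0
  rows 24-27 [a,b,c=110]: 0000  = hex 0
  rows 28-31 [a,b,c=111]: 0011  = hex 3
Output column (row 0 .. row 31) = 00000000000000110000000000000011
Output column grouped in 4s = 0000 0000 0000 0011 0000 0000 0000 0011 = 0x00030003
Convert to decimal digit by digit (value = value*16 + digit):
  0 -> 0
  0*16 + 0 = 0
  0*16 + 0 = 0
  0*16 + 3 = 3
  3*16 + 0 = 48
  48*16 + 0 = 768
  768*16 + 0 = 12288
  12288*16 + 3 = 196611
Decimal = 196611

196611


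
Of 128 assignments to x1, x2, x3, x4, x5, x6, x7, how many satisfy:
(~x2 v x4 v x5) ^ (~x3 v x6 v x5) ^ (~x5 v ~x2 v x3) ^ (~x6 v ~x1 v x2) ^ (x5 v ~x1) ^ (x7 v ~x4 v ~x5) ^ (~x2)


CNF with 7 clauses over 7 vars (128 assignments).
An assignment satisfies CNF iff every clause has >=1 true literal.
Check each row (bits = x1,x2,x3,x4,x5,x6,x7; clause T/F shown):
  row 0 [0000000]: clauses=TTTTTTT -> 1
  row 1 [0000001]: clauses=TTTTTTT -> 1
  row 2 [0000010]: clauses=TTTTTTT -> 1
  row 3 [0000011]: clauses=TTTTTTT -> 1
  row 4 [0000100]: clauses=TTTTTTT -> 1
  (every remaining row is evaluated the same way; all 128 results are listed next)
Full result column, 8 rows per line (x1,x2,x3,x4 fixed per line; x5,x6,x7 runs 000..111 left to right):
  rows 0-7 [x1,x2,x3,x4=0000]: 11111111  (ones: 8)
  rows 8-15 [x1,x2,x3,x4=0001]: 11110101  (ones: 6)
  rows 16-23 [x1,x2,x3,x4=0010]: 00111111  (ones: 6)
  rows 24-31 [x1,x2,x3,x4=0011]: 00110101  (ones: 4)
  rows 32-39 [x1,x2,x3,x4=0100]: 00000000  (ones: 0)
  rows 40-47 [x1,x2,x3,x4=0101]: 00000000  (ones: 0)
  rows 48-55 [x1,x2,x3,x4=0110]: 00000000  (ones: 0)
  rows 56-63 [x1,x2,x3,x4=0111]: 00000000  (ones: 0)
  rows 64-71 [x1,x2,x3,x4=1000]: 00001100  (ones: 2)
  rows 72-79 [x1,x2,x3,x4=1001]: 00000100  (ones: 1)
  rows 80-87 [x1,x2,x3,x4=1010]: 00001100  (ones: 2)
  rows 88-95 [x1,x2,x3,x4=1011]: 00000100  (ones: 1)
  rows 96-103 [x1,x2,x3,x4=1100]: 00000000  (ones: 0)
  rows 104-111 [x1,x2,x3,x4=1101]: 00000000  (ones: 0)
  rows 112-119 [x1,x2,x3,x4=1110]: 00000000  (ones: 0)
  rows 120-127 [x1,x2,x3,x4=1111]: 00000000  (ones: 0)
Satisfying assignments = 8+6+6+4+0+0+0+0+2+1+2+1+0+0+0+0 = 30

30


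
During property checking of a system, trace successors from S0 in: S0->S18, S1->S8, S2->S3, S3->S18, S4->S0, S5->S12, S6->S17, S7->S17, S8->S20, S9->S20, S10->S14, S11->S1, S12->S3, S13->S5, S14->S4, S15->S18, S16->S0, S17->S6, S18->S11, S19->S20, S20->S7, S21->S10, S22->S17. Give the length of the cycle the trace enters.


Trace from S0 until a state repeats:
  S0 -> S18 -> S11 -> S1 -> S8 -> S20 -> S7 -> S17 -> S6 -> S17
S17 first seen at step 7, revisited at step 9.
Cycle length = 9 - 7 = 2

2


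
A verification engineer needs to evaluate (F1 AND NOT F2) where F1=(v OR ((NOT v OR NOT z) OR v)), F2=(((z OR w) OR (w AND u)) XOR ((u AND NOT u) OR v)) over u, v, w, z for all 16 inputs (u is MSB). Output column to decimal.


F1 = (v OR ((NOT v OR NOT z) OR v))
F2 = (((z OR w) OR (w AND u)) XOR ((u AND NOT u) OR v))
Counterexample to F1=>F2 is where F1=1 and F2=0.
Evaluate each row (bits = u,v,w,z, MSB first):
  row 0 [0000]: F1=1 F2=0 -> F1&~F2 -> 1
  row 1 [0001]: F1=1 F2=1 -> F1&~F2 -> 0
  row 2 [0010]: F1=1 F2=1 -> F1&~F2 -> 0
  row 3 [0011]: F1=1 F2=1 -> F1&~F2 -> 0
  row 4 [0100]: F1=1 F2=1 -> F1&~F2 -> 0
  row 5 [0101]: F1=1 F2=0 -> F1&~F2 -> 1
  row 6 [0110]: F1=1 F2=0 -> F1&~F2 -> 1
  row 7 [0111]: F1=1 F2=0 -> F1&~F2 -> 1
  row 8 [1000]: F1=1 F2=0 -> F1&~F2 -> 1
  row 9 [1001]: F1=1 F2=1 -> F1&~F2 -> 0
  row 10 [1010]: F1=1 F2=1 -> F1&~F2 -> 0
  row 11 [1011]: F1=1 F2=1 -> F1&~F2 -> 0
  row 12 [1100]: F1=1 F2=1 -> F1&~F2 -> 0
  row 13 [1101]: F1=1 F2=0 -> F1&~F2 -> 1
  row 14 [1110]: F1=1 F2=0 -> F1&~F2 -> 1
  row 15 [1111]: F1=1 F2=0 -> F1&~F2 -> 1
Full result column, 4 rows per line (u,v fixed per line; w,z runs 00..11 left to right):
  rows 0-3 [u,v=00]: 1000  = hex 8
  rows 4-7 [u,v=01]: 0111  = hex 7
  rows 8-11 [u,v=10]: 1000  = hex 8
  rows 12-15 [u,v=11]: 0111  = hex 7
Counterexample vector (row 0 .. row 15) = 1000011110000111
Output column grouped in 4s = 1000 0111 1000 0111 = 0x8787
Convert to decimal digit by digit (value = value*16 + digit):
  8 -> 8
  8*16 + 7 = 135
  135*16 + 8 = 2168
  2168*16 + 7 = 34695
Decimal = 34695

34695


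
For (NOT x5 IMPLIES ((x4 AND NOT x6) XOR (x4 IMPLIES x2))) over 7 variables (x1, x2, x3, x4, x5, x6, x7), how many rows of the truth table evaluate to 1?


Formula: (NOT x5 IMPLIES ((x4 AND NOT x6) XOR (x4 IMPLIES x2))) over 7 vars (128 rows)
Evaluate each row (x1, x2, x3, x4, x5, x6, x7 as bits, MSB first):
  row 0 [0000000]: (NOT 0 IMPLIES ((0 AND NOT 0) XOR (0 IMPLIES 0))) -> 1
  row 1 [0000001]: (NOT 0 IMPLIES ((0 AND NOT 0) XOR (0 IMPLIES 0))) -> 1
  row 2 [0000010]: (NOT 0 IMPLIES ((0 AND NOT 1) XOR (0 IMPLIES 0))) -> 1
  row 3 [0000011]: (NOT 0 IMPLIES ((0 AND NOT 1) XOR (0 IMPLIES 0))) -> 1
  row 4 [0000100]: (NOT 1 IMPLIES ((0 AND NOT 0) XOR (0 IMPLIES 0))) -> 1
  (every remaining row is evaluated the same way; all 128 results are listed next)
Full result column, 8 rows per line (x1,x2,x3,x4 fixed per line; x5,x6,x7 runs 000..111 left to right):
  rows 0-7 [x1,x2,x3,x4=0000]: 11111111  (ones: 8)
  rows 8-15 [x1,x2,x3,x4=0001]: 11001111  (ones: 6)
  rows 16-23 [x1,x2,x3,x4=0010]: 11111111  (ones: 8)
  rows 24-31 [x1,x2,x3,x4=0011]: 11001111  (ones: 6)
  rows 32-39 [x1,x2,x3,x4=0100]: 11111111  (ones: 8)
  rows 40-47 [x1,x2,x3,x4=0101]: 00111111  (ones: 6)
  rows 48-55 [x1,x2,x3,x4=0110]: 11111111  (ones: 8)
  rows 56-63 [x1,x2,x3,x4=0111]: 00111111  (ones: 6)
  rows 64-71 [x1,x2,x3,x4=1000]: 11111111  (ones: 8)
  rows 72-79 [x1,x2,x3,x4=1001]: 11001111  (ones: 6)
  rows 80-87 [x1,x2,x3,x4=1010]: 11111111  (ones: 8)
  rows 88-95 [x1,x2,x3,x4=1011]: 11001111  (ones: 6)
  rows 96-103 [x1,x2,x3,x4=1100]: 11111111  (ones: 8)
  rows 104-111 [x1,x2,x3,x4=1101]: 00111111  (ones: 6)
  rows 112-119 [x1,x2,x3,x4=1110]: 11111111  (ones: 8)
  rows 120-127 [x1,x2,x3,x4=1111]: 00111111  (ones: 6)
Count of 1-rows = 8+6+8+6+8+6+8+6+8+6+8+6+8+6+8+6 = 112

112


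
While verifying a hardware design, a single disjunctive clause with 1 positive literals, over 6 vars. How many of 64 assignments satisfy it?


Step 1: Total=2^6=64
Step 2: Unsat when all 1 false: 2^5=32
Step 3: Sat=64-32=32

32


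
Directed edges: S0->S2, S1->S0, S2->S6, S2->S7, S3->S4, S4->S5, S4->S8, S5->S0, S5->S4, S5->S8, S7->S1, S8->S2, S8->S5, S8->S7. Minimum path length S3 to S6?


BFS layer-by-layer from S3:
  dist 0: {S3}
  dist 1: {S4}
  dist 2: {S5, S8}
  dist 3: {S0, S2, S7}
  dist 4: {S1, S6}
  -> S6 reached at distance 4
Shortest path length = 4

4


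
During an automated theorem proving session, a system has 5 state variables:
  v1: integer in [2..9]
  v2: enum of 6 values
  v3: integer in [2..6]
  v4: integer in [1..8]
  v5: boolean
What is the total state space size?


State space = product of domain sizes of all variables.
Domain sizes:
  v1 (integer in [2..9]): 8
  v2 (enum of 6 values): 6
  v3 (integer in [2..6]): 5
  v4 (integer in [1..8]): 8
  v5 (boolean): 2
Product = 8 * 6 * 5 * 8 * 2 = 3840

3840


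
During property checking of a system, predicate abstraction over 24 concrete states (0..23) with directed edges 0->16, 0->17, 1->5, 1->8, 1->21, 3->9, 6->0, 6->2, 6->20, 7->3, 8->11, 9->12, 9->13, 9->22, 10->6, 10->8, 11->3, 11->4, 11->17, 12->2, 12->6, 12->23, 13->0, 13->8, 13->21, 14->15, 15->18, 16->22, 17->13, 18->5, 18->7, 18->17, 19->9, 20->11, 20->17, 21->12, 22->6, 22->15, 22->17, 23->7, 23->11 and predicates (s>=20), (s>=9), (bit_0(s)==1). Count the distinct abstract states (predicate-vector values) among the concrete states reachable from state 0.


BFS from 0:
Concrete reachable: {0, 2, 3, 4, 5, 6, 7, 8, 9, 11, 12, 13, 15, 16, 17, 18, 20, 21, 22, 23}
Abstract via predicates (s>=20), (s>=9), (bit_0(s)==1):
  (0,0,0) <- {0, 2, 4, 6, 8}
  (0,0,1) <- {3, 5, 7}
  (0,1,0) <- {12, 16, 18}
  (0,1,1) <- {9, 11, 13, 15, 17}
  (1,1,0) <- {20, 22}
  (1,1,1) <- {21, 23}
Distinct abstract states = 6

6


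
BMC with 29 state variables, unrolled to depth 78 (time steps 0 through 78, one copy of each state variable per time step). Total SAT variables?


BMC unrolls to depth k, creating one copy of each state var for steps 0..k.
Step count = 78 + 1 = 79 (steps 0 through 78)
Vars per step = 29
Total = 29 * 79 = 2291

2291


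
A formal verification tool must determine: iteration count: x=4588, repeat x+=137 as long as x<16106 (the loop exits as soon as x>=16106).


Step 1: x goes from 4588 toward 16106 by 137; the body runs while x<16106, so iterations = ceil((bound-start)/step)
Step 2: Distance=11518
Step 3: ceil(11518/137)=85

85


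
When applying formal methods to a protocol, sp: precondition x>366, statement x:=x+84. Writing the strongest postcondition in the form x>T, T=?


Formula: sp(P, x:=E) = exists old_x. (x = E[old_x/x]) AND P[old_x/x] (old_x is the value of x before the assignment; eliminate old_x by solving x = E[old_x/x] for old_x)
Step 1: Precondition P: x>366, i.e. old_x > 366
Step 2: Assignment gives x = old_x + 84, so old_x = x - 84
Step 3: Substitute into P: x - 84 > 366
Step 4: Simplify: x > 366+84 = 450

450


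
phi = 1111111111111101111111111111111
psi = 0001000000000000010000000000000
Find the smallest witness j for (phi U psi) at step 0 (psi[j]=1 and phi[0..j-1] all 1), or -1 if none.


(phi U psi) at 0: need smallest j with psi[j]=1 and phi[i]=1 for all i in [0,j).
Scan from step 0:
  step 0: phi=1, psi=0 -> continue
  step 1: phi=1, psi=0 -> continue
  step 2: phi=1, psi=0 -> continue
  step 3: psi=1 and phi held for [0,3) -> witness found
Witness step = 3

3


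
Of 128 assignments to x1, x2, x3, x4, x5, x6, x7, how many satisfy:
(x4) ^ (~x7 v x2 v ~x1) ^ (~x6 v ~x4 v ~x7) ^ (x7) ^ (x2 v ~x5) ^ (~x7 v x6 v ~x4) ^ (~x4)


CNF with 7 clauses over 7 vars (128 assignments).
An assignment satisfies CNF iff every clause has >=1 true literal.
Check each row (bits = x1,x2,x3,x4,x5,x6,x7; clause T/F shown):
  row 0 [0000000]: clauses=FTTFTTT -> 0
  row 1 [0000001]: clauses=FTTTTTT -> 0
  row 2 [0000010]: clauses=FTTFTTT -> 0
  row 3 [0000011]: clauses=FTTTTTT -> 0
  row 4 [0000100]: clauses=FTTFFTT -> 0
  (every remaining row is evaluated the same way; all 128 results are listed next)
Full result column, 8 rows per line (x1,x2,x3,x4 fixed per line; x5,x6,x7 runs 000..111 left to right):
  rows 0-7 [x1,x2,x3,x4=0000]: 00000000  (ones: 0)
  rows 8-15 [x1,x2,x3,x4=0001]: 00000000  (ones: 0)
  rows 16-23 [x1,x2,x3,x4=0010]: 00000000  (ones: 0)
  rows 24-31 [x1,x2,x3,x4=0011]: 00000000  (ones: 0)
  rows 32-39 [x1,x2,x3,x4=0100]: 00000000  (ones: 0)
  rows 40-47 [x1,x2,x3,x4=0101]: 00000000  (ones: 0)
  rows 48-55 [x1,x2,x3,x4=0110]: 00000000  (ones: 0)
  rows 56-63 [x1,x2,x3,x4=0111]: 00000000  (ones: 0)
  rows 64-71 [x1,x2,x3,x4=1000]: 00000000  (ones: 0)
  rows 72-79 [x1,x2,x3,x4=1001]: 00000000  (ones: 0)
  rows 80-87 [x1,x2,x3,x4=1010]: 00000000  (ones: 0)
  rows 88-95 [x1,x2,x3,x4=1011]: 00000000  (ones: 0)
  rows 96-103 [x1,x2,x3,x4=1100]: 00000000  (ones: 0)
  rows 104-111 [x1,x2,x3,x4=1101]: 00000000  (ones: 0)
  rows 112-119 [x1,x2,x3,x4=1110]: 00000000  (ones: 0)
  rows 120-127 [x1,x2,x3,x4=1111]: 00000000  (ones: 0)
Satisfying assignments = 0+0+0+0+0+0+0+0+0+0+0+0+0+0+0+0 = 0

0


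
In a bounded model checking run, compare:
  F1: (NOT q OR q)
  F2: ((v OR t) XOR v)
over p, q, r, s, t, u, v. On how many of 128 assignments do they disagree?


F1 = (NOT q OR q)
F2 = ((v OR t) XOR v)
Evaluate both on each of 128 rows (bits = p,q,r,s,t,u,v):
  row 0 [0000000]: F1=1 F2=0 (differ) -> 1
  row 1 [0000001]: F1=1 F2=0 (differ) -> 1
  row 2 [0000010]: F1=1 F2=0 (differ) -> 1
  row 3 [0000011]: F1=1 F2=0 (differ) -> 1
  row 4 [0000100]: F1=1 F2=1 -> 0
  (every remaining row is evaluated the same way; all 128 results are listed next)
Full result column, 8 rows per line (p,q,r,s fixed per line; t,u,v runs 000..111 left to right):
  rows 0-7 [p,q,r,s=0000]: 11110101  (ones: 6)
  rows 8-15 [p,q,r,s=0001]: 11110101  (ones: 6)
  rows 16-23 [p,q,r,s=0010]: 11110101  (ones: 6)
  rows 24-31 [p,q,r,s=0011]: 11110101  (ones: 6)
  rows 32-39 [p,q,r,s=0100]: 11110101  (ones: 6)
  rows 40-47 [p,q,r,s=0101]: 11110101  (ones: 6)
  rows 48-55 [p,q,r,s=0110]: 11110101  (ones: 6)
  rows 56-63 [p,q,r,s=0111]: 11110101  (ones: 6)
  rows 64-71 [p,q,r,s=1000]: 11110101  (ones: 6)
  rows 72-79 [p,q,r,s=1001]: 11110101  (ones: 6)
  rows 80-87 [p,q,r,s=1010]: 11110101  (ones: 6)
  rows 88-95 [p,q,r,s=1011]: 11110101  (ones: 6)
  rows 96-103 [p,q,r,s=1100]: 11110101  (ones: 6)
  rows 104-111 [p,q,r,s=1101]: 11110101  (ones: 6)
  rows 112-119 [p,q,r,s=1110]: 11110101  (ones: 6)
  rows 120-127 [p,q,r,s=1111]: 11110101  (ones: 6)
Disagreements = 6+6+6+6+6+6+6+6+6+6+6+6+6+6+6+6 = 96

96


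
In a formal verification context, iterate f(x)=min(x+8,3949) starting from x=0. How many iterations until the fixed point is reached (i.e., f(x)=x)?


Step 1: x=0, cap=3949, increment=8
Step 2: x grows by 8 each step until capped at 3949; fixed point is x=3949
Step 3: iterations = ceil(3949/8) = 494

494


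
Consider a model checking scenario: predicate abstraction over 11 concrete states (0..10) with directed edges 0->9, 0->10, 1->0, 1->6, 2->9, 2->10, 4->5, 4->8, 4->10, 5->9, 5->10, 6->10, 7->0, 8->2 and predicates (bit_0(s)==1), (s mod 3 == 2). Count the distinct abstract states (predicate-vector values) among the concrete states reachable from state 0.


BFS from 0:
Concrete reachable: {0, 9, 10}
Abstract via predicates (bit_0(s)==1), (s mod 3 == 2):
  (0,0) <- {0, 10}
  (1,0) <- {9}
Distinct abstract states = 2

2


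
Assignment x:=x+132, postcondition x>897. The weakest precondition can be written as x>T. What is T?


Formula: wp(x:=E, P) = P[E/x] (substitute E for x in postcondition)
Step 1: Postcondition: x>897
Step 2: Substitute x+132 for x: x+132>897
Step 3: Solve for x: x > 897-132 = 765

765


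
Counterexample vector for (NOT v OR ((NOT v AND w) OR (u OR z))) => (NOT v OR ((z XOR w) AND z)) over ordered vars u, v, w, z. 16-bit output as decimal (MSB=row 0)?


F1 = (NOT v OR ((NOT v AND w) OR (u OR z)))
F2 = (NOT v OR ((z XOR w) AND z))
Counterexample to F1=>F2 is where F1=1 and F2=0.
Evaluate each row (bits = u,v,w,z, MSB first):
  row 0 [0000]: F1=1 F2=1 -> F1&~F2 -> 0
  row 1 [0001]: F1=1 F2=1 -> F1&~F2 -> 0
  row 2 [0010]: F1=1 F2=1 -> F1&~F2 -> 0
  row 3 [0011]: F1=1 F2=1 -> F1&~F2 -> 0
  row 4 [0100]: F1=0 F2=0 -> F1&~F2 -> 0
  row 5 [0101]: F1=1 F2=1 -> F1&~F2 -> 0
  row 6 [0110]: F1=0 F2=0 -> F1&~F2 -> 0
  row 7 [0111]: F1=1 F2=0 -> F1&~F2 -> 1
  row 8 [1000]: F1=1 F2=1 -> F1&~F2 -> 0
  row 9 [1001]: F1=1 F2=1 -> F1&~F2 -> 0
  row 10 [1010]: F1=1 F2=1 -> F1&~F2 -> 0
  row 11 [1011]: F1=1 F2=1 -> F1&~F2 -> 0
  row 12 [1100]: F1=1 F2=0 -> F1&~F2 -> 1
  row 13 [1101]: F1=1 F2=1 -> F1&~F2 -> 0
  row 14 [1110]: F1=1 F2=0 -> F1&~F2 -> 1
  row 15 [1111]: F1=1 F2=0 -> F1&~F2 -> 1
Full result column, 4 rows per line (u,v fixed per line; w,z runs 00..11 left to right):
  rows 0-3 [u,v=00]: 0000  = hex 0
  rows 4-7 [u,v=01]: 0001  = hex 1
  rows 8-11 [u,v=10]: 0000  = hex 0
  rows 12-15 [u,v=11]: 1011  = hex B
Counterexample vector (row 0 .. row 15) = 0000000100001011
Output column grouped in 4s = 0000 0001 0000 1011 = 0x010B
Convert to decimal digit by digit (value = value*16 + digit):
  0 -> 0
  0*16 + 1 = 1
  1*16 + 0 = 16
  16*16 + 11 (B) = 267
Decimal = 267

267


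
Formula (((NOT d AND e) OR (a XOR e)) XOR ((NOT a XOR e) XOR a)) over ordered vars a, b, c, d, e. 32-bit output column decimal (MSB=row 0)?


Formula: (((NOT d AND e) OR (a XOR e)) XOR ((NOT a XOR e) XOR a)) over a, b, c, d, e (32 rows)
Evaluate each row (bits = a,b,c,d,e, MSB first):
  row 0 [00000]: (((NOT 0 AND 0) OR (0 XOR 0)) XOR ((NOT 0 XOR 0) XOR 0)) -> 1
  row 1 [00001]: (((NOT 0 AND 1) OR (0 XOR 1)) XOR ((NOT 0 XOR 1) XOR 0)) -> 1
  row 2 [00010]: (((NOT 1 AND 0) OR (0 XOR 0)) XOR ((NOT 0 XOR 0) XOR 0)) -> 1
  row 3 [00011]: (((NOT 1 AND 1) OR (0 XOR 1)) XOR ((NOT 0 XOR 1) XOR 0)) -> 1
  row 4 [00100]: (((NOT 0 AND 0) OR (0 XOR 0)) XOR ((NOT 0 XOR 0) XOR 0)) -> 1
  row 5 [00101]: (((NOT 0 AND 1) OR (0 XOR 1)) XOR ((NOT 0 XOR 1) XOR 0)) -> 1
  row 6 [00110]: (((NOT 1 AND 0) OR (0 XOR 0)) XOR ((NOT 0 XOR 0) XOR 0)) -> 1
  row 7 [00111]: (((NOT 1 AND 1) OR (0 XOR 1)) XOR ((NOT 0 XOR 1) XOR 0)) -> 1
  row 8 [01000]: (((NOT 0 AND 0) OR (0 XOR 0)) XOR ((NOT 0 XOR 0) XOR 0)) -> 1
  row 9 [01001]: (((NOT 0 AND 1) OR (0 XOR 1)) XOR ((NOT 0 XOR 1) XOR 0)) -> 1
  row 10 [01010]: (((NOT 1 AND 0) OR (0 XOR 0)) XOR ((NOT 0 XOR 0) XOR 0)) -> 1
  row 11 [01011]: (((NOT 1 AND 1) OR (0 XOR 1)) XOR ((NOT 0 XOR 1) XOR 0)) -> 1
  row 12 [01100]: (((NOT 0 AND 0) OR (0 XOR 0)) XOR ((NOT 0 XOR 0) XOR 0)) -> 1
  row 13 [01101]: (((NOT 0 AND 1) OR (0 XOR 1)) XOR ((NOT 0 XOR 1) XOR 0)) -> 1
  row 14 [01110]: (((NOT 1 AND 0) OR (0 XOR 0)) XOR ((NOT 0 XOR 0) XOR 0)) -> 1
  row 15 [01111]: (((NOT 1 AND 1) OR (0 XOR 1)) XOR ((NOT 0 XOR 1) XOR 0)) -> 1
  row 16 [10000]: (((NOT 0 AND 0) OR (1 XOR 0)) XOR ((NOT 1 XOR 0) XOR 1)) -> 0
  row 17 [10001]: (((NOT 0 AND 1) OR (1 XOR 1)) XOR ((NOT 1 XOR 1) XOR 1)) -> 1
  row 18 [10010]: (((NOT 1 AND 0) OR (1 XOR 0)) XOR ((NOT 1 XOR 0) XOR 1)) -> 0
  row 19 [10011]: (((NOT 1 AND 1) OR (1 XOR 1)) XOR ((NOT 1 XOR 1) XOR 1)) -> 0
  row 20 [10100]: (((NOT 0 AND 0) OR (1 XOR 0)) XOR ((NOT 1 XOR 0) XOR 1)) -> 0
  row 21 [10101]: (((NOT 0 AND 1) OR (1 XOR 1)) XOR ((NOT 1 XOR 1) XOR 1)) -> 1
  row 22 [10110]: (((NOT 1 AND 0) OR (1 XOR 0)) XOR ((NOT 1 XOR 0) XOR 1)) -> 0
  row 23 [10111]: (((NOT 1 AND 1) OR (1 XOR 1)) XOR ((NOT 1 XOR 1) XOR 1)) -> 0
  row 24 [11000]: (((NOT 0 AND 0) OR (1 XOR 0)) XOR ((NOT 1 XOR 0) XOR 1)) -> 0
  row 25 [11001]: (((NOT 0 AND 1) OR (1 XOR 1)) XOR ((NOT 1 XOR 1) XOR 1)) -> 1
  row 26 [11010]: (((NOT 1 AND 0) OR (1 XOR 0)) XOR ((NOT 1 XOR 0) XOR 1)) -> 0
  row 27 [11011]: (((NOT 1 AND 1) OR (1 XOR 1)) XOR ((NOT 1 XOR 1) XOR 1)) -> 0
  row 28 [11100]: (((NOT 0 AND 0) OR (1 XOR 0)) XOR ((NOT 1 XOR 0) XOR 1)) -> 0
  row 29 [11101]: (((NOT 0 AND 1) OR (1 XOR 1)) XOR ((NOT 1 XOR 1) XOR 1)) -> 1
  row 30 [11110]: (((NOT 1 AND 0) OR (1 XOR 0)) XOR ((NOT 1 XOR 0) XOR 1)) -> 0
  row 31 [11111]: (((NOT 1 AND 1) OR (1 XOR 1)) XOR ((NOT 1 XOR 1) XOR 1)) -> 0
Full result column, 4 rows per line (a,b,c fixed per line; d,e runs 00..11 left to right):
  rows 0-3 [a,b,c=000]: 1111  = hex F
  rows 4-7 [a,b,c=001]: 1111  = hex F
  rows 8-11 [a,b,c=010]: 1111  = hex F
  rows 12-15 [a,b,c=011]: 1111  = hex F
  rows 16-19 [a,b,c=100]: 0100  = hex 4
  rows 20-23 [a,b,c=101]: 0100  = hex 4
  rows 24-27 [a,b,c=110]: 0100  = hex 4
  rows 28-31 [a,b,c=111]: 0100  = hex 4
Output column (row 0 .. row 31) = 11111111111111110100010001000100
Output column grouped in 4s = 1111 1111 1111 1111 0100 0100 0100 0100 = 0xFFFF4444
Convert to decimal digit by digit (value = value*16 + digit):
  F -> 15
  15*16 + 15 (F) = 255
  255*16 + 15 (F) = 4095
  4095*16 + 15 (F) = 65535
  65535*16 + 4 = 1048564
  1048564*16 + 4 = 16777028
  16777028*16 + 4 = 268432452
  268432452*16 + 4 = 4294919236
Decimal = 4294919236

4294919236


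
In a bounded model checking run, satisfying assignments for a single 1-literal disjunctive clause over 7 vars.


Step 1: Total=2^7=128
Step 2: Unsat when all 1 false: 2^6=64
Step 3: Sat=128-64=64

64


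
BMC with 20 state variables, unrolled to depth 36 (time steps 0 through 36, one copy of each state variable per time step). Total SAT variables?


BMC unrolls to depth k, creating one copy of each state var for steps 0..k.
Step count = 36 + 1 = 37 (steps 0 through 36)
Vars per step = 20
Total = 20 * 37 = 740

740


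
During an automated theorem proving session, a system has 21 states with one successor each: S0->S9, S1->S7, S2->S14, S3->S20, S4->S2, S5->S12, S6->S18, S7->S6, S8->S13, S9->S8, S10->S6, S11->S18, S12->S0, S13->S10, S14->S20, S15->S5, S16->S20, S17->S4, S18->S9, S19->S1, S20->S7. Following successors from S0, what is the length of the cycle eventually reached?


Trace from S0 until a state repeats:
  S0 -> S9 -> S8 -> S13 -> S10 -> S6 -> S18 -> S9
S9 first seen at step 1, revisited at step 7.
Cycle length = 7 - 1 = 6

6


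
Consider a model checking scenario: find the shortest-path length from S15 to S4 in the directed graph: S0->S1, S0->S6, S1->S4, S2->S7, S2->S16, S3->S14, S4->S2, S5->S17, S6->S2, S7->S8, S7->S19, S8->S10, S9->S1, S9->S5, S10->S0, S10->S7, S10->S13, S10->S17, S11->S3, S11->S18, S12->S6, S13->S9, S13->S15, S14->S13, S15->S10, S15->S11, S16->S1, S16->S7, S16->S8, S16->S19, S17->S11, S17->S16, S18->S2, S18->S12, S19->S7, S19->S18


BFS layer-by-layer from S15:
  dist 0: {S15}
  dist 1: {S10, S11}
  dist 2: {S0, S3, S7, S13, S17, S18}
  dist 3: {S1, S2, S6, S8, S9, S12, S14, S16, S19}
  dist 4: {S4, S5}
  -> S4 reached at distance 4
Shortest path length = 4

4
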